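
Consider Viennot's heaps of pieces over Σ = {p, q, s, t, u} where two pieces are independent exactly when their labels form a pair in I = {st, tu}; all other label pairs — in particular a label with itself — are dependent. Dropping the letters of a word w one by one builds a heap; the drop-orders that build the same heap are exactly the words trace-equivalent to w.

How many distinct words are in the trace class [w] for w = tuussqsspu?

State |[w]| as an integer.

piece 0:t — minimal
piece 1:u — minimal
piece 2:u rests on {1:u}
piece 3:s rests on {2:u}
piece 4:s rests on {3:s}
piece 5:q rests on {0:t, 4:s}
piece 6:s rests on {5:q}
piece 7:s rests on {6:s}
piece 8:p rests on {7:s}
piece 9:u rests on {8:p}
minimal pieces: {0:t, 1:u}
ways to finish when only these pieces remain (= sum over removing one remaining piece with nothing left below it):
  1 left: {9}→1
  2 left: {8,9}→1
  3 left: {7,8,9}→1
  4 left: {6,7,8,9}→1
  5 left: {5,6,7,8,9}→1
  6 left: {0,5,6,7,8,9}→1  {4,5,6,7,8,9}→1
  7 left: {0,4,5,6,7,8,9}→2  {3,4,5,6,7,8,9}→1
  8 left: {0,3,4,5,6,7,8,9}→3  {2,3,4,5,6,7,8,9}→1
  placing 0:t first → 1 extensions
  placing 1:u first → 4 extensions
total linear extensions = 5

5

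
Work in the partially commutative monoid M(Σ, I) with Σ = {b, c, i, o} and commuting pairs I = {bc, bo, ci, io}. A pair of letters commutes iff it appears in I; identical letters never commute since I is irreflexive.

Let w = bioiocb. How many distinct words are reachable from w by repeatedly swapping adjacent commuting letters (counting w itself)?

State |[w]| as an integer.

#0=b has no predecessor
#1=i depends on [0:b]
#2=o has no predecessor
#3=i depends on [1:i]
#4=o depends on [2:o]
#5=c depends on [4:o]
#6=b depends on [3:i]
sources: [0:b, 2:o]
N(rest) = Σ N(rest − s) over sources s of rest; N(one piece) = 1:
  size 1 → [5]=1  [6]=1
  size 2 → [3,6]=1  [4,5]=1  [5,6]=2
  size 3 → [1,3,6]=1  [2,4,5]=1  [3,5,6]=3  [4,5,6]=3
  size 4 → [0,1,3,6]=1  [1,3,5,6]=4  [2,4,5,6]=4  [3,4,5,6]=6
  size 5 → [0,1,3,5,6]=5  [1,3,4,5,6]=10  [2,3,4,5,6]=10
  first=0(b) contributes 20
  first=2(o) contributes 15
|[w]| = 35

35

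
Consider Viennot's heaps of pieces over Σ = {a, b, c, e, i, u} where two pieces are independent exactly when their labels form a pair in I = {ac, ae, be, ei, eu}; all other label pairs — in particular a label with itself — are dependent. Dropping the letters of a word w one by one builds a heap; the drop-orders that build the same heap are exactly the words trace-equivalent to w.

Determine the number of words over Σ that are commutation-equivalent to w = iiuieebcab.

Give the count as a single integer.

#0=i has no predecessor
#1=i depends on [0:i]
#2=u depends on [1:i]
#3=i depends on [2:u]
#4=e has no predecessor
#5=e depends on [4:e]
#6=b depends on [3:i]
#7=c depends on [5:e, 6:b]
#8=a depends on [6:b]
#9=b depends on [7:c, 8:a]
sources: [0:i, 4:e]
N(rest) = Σ N(rest − s) over sources s of rest; N(one piece) = 1:
  size 1 → [9]=1
  size 2 → [7,9]=1  [8,9]=1
  size 3 → [5,7,9]=1  [7,8,9]=2
  size 4 → [4,5,7,9]=1  [5,7,8,9]=3  [6,7,8,9]=2
  size 5 → [3,6,7,8,9]=2  [4,5,7,8,9]=4  [5,6,7,8,9]=5
  size 6 → [2,3,6,7,8,9]=2  [3,5,6,7,8,9]=7  [4,5,6,7,8,9]=9
  size 7 → [1,2,3,6,7,8,9]=2  [2,3,5,6,7,8,9]=9  [3,4,5,6,7,8,9]=16
  size 8 → [0,1,2,3,6,7,8,9]=2  [1,2,3,5,6,7,8,9]=11  [2,3,4,5,6,7,8,9]=25
  first=0(i) contributes 36
  first=4(e) contributes 13
|[w]| = 49

49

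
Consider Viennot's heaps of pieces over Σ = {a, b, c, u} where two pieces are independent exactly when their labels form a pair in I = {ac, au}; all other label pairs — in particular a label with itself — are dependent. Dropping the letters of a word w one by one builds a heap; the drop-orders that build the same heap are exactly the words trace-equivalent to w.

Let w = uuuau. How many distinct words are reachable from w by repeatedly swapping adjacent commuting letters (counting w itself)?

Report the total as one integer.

0(u) covers ∅
1(u) covers 0:u
2(u) covers 1:u
3(a) covers ∅
4(u) covers 2:u
floor of heap: 0:u, 3:a
completions by unplaced set U, small U first (add the entries for U minus each lowest piece of U):
  |U|=1: {3}:1  {4}:1
  |U|=2: {2,4}:1  {3,4}:2
  |U|=3: {1,2,4}:1  {2,3,4}:3
  start at 0(u): 4
  start at 3(a): 1
sum over floor = 5

5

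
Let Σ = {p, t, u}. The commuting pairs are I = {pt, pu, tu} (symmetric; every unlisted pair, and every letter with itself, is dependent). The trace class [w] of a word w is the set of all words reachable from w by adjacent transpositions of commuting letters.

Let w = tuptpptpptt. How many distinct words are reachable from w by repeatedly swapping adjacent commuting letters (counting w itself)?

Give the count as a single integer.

2772

#0=t has no predecessor
#1=u has no predecessor
#2=p has no predecessor
#3=t depends on [0:t]
#4=p depends on [2:p]
#5=p depends on [4:p]
#6=t depends on [3:t]
#7=p depends on [5:p]
#8=p depends on [7:p]
#9=t depends on [6:t]
#10=t depends on [9:t]
sources: [0:t, 1:u, 2:p]
N(rest) = Σ N(rest − s) over sources s of rest; N(one piece) = 1:
  size 1 → [1]=1  [8]=1  [10]=1
  size 2 → [1,8]=2  [1,10]=2  [7,8]=1  [8,10]=2  [9,10]=1
  size 3 → [1,7,8]=3  [1,8,10]=6  [1,9,10]=3  [5,7,8]=1  [6,9,10]=1  [7,8,10]=3  [8,9,10]=3
  size 4 → [1,5,7,8]=4  [1,6,9,10]=4  [1,7,8,10]=12  [1,8,9,10]=12  [3,6,9,10]=1  [4,5,7,8]=1  [5,7,8,10]=4  [6,8,9,10]=4  [7,8,9,10]=6
  size 5 → [0,3,6,9,10]=1  [1,3,6,9,10]=5  [1,4,5,7,8]=5  [1,5,7,8,10]=20  [1,6,8,9,10]=20  [1,7,8,9,10]=30  [2,4,5,7,8]=1  [3,6,8,9,10]=5  [4,5,7,8,10]=5  [5,7,8,9,10]=10  [6,7,8,9,10]=10
  size 6 → [0,1,3,6,9,10]=6  [0,3,6,8,9,10]=6  [1,2,4,5,7,8]=6  [1,3,6,8,9,10]=30  [1,4,5,7,8,10]=30  [1,5,7,8,9,10]=60  [1,6,7,8,9,10]=60  [2,4,5,7,8,10]=6  [3,6,7,8,9,10]=15  [4,5,7,8,9,10]=15  [5,6,7,8,9,10]=20
  size 7 → [0,1,3,6,8,9,10]=42  [0,3,6,7,8,9,10]=21  [1,2,4,5,7,8,10]=42  [1,3,6,7,8,9,10]=105  [1,4,5,7,8,9,10]=105  [1,5,6,7,8,9,10]=140  [2,4,5,7,8,9,10]=21  [3,5,6,7,8,9,10]=35  [4,5,6,7,8,9,10]=35
  size 8 → [0,1,3,6,7,8,9,10]=168  [0,3,5,6,7,8,9,10]=56  [1,2,4,5,7,8,9,10]=168  [1,3,5,6,7,8,9,10]=280  [1,4,5,6,7,8,9,10]=280  [2,4,5,6,7,8,9,10]=56  [3,4,5,6,7,8,9,10]=70
  size 9 → [0,1,3,5,6,7,8,9,10]=504  [0,3,4,5,6,7,8,9,10]=126  [1,2,4,5,6,7,8,9,10]=504  [1,3,4,5,6,7,8,9,10]=630  [2,3,4,5,6,7,8,9,10]=126
  first=0(t) contributes 1260
  first=1(u) contributes 252
  first=2(p) contributes 1260
|[w]| = 2772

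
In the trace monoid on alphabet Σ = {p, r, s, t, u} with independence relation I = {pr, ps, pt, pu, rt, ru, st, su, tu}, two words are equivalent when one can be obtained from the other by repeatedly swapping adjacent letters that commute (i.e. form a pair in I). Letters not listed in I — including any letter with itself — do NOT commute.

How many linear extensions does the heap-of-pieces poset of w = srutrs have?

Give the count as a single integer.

30

drop 0:s onto floor
drop 1:r onto {0:s}
drop 2:u onto floor
drop 3:t onto floor
drop 4:r onto {1:r}
drop 5:s onto {4:r}
ground layer = {0:s, 2:u, 3:t}
drop-orders for the pieces not yet dropped (sum over which currently-grounded one goes next):
  1 to go: {2} 1  {3} 1  {5} 1
  2 to go: {2,3} 2  {2,5} 2  {3,5} 2  {4,5} 1
  3 to go: {1,4,5} 1  {2,3,5} 6  {2,4,5} 3  {3,4,5} 3
  4 to go: {0,1,4,5} 1  {1,2,4,5} 4  {1,3,4,5} 4  {2,3,4,5} 12
  if 0:s drops first: 20 orders
  if 2:u drops first: 5 orders
  if 3:t drops first: 5 orders
heap linearizations: 30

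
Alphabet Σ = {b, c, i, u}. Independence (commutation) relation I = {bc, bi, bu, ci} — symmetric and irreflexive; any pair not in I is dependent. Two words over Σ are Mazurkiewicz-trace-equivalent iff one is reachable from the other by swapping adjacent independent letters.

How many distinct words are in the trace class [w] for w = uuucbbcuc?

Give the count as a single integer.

piece 0:u — minimal
piece 1:u rests on {0:u}
piece 2:u rests on {1:u}
piece 3:c rests on {2:u}
piece 4:b — minimal
piece 5:b rests on {4:b}
piece 6:c rests on {3:c}
piece 7:u rests on {6:c}
piece 8:c rests on {7:u}
minimal pieces: {0:u, 4:b}
ways to finish when only these pieces remain (= sum over removing one remaining piece with nothing left below it):
  1 left: {5}→1  {8}→1
  2 left: {4,5}→1  {5,8}→2  {7,8}→1
  3 left: {4,5,8}→3  {5,7,8}→3  {6,7,8}→1
  4 left: {3,6,7,8}→1  {4,5,7,8}→6  {5,6,7,8}→4
  5 left: {2,3,6,7,8}→1  {3,5,6,7,8}→5  {4,5,6,7,8}→10
  6 left: {1,2,3,6,7,8}→1  {2,3,5,6,7,8}→6  {3,4,5,6,7,8}→15
  7 left: {0,1,2,3,6,7,8}→1  {1,2,3,5,6,7,8}→7  {2,3,4,5,6,7,8}→21
  placing 0:u first → 28 extensions
  placing 4:b first → 8 extensions
total linear extensions = 36

36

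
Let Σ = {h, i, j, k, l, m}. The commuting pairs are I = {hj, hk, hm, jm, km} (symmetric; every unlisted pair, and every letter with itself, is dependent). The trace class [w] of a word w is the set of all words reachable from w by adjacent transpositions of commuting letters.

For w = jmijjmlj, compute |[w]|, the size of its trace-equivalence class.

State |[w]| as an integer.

6

#0=j has no predecessor
#1=m has no predecessor
#2=i depends on [0:j, 1:m]
#3=j depends on [2:i]
#4=j depends on [3:j]
#5=m depends on [2:i]
#6=l depends on [4:j, 5:m]
#7=j depends on [6:l]
sources: [0:j, 1:m]
N(rest) = Σ N(rest − s) over sources s of rest; N(one piece) = 1:
  size 1 → [7]=1
  size 2 → [6,7]=1
  size 3 → [4,6,7]=1  [5,6,7]=1
  size 4 → [3,4,6,7]=1  [4,5,6,7]=2
  size 5 → [3,4,5,6,7]=3
  size 6 → [2,3,4,5,6,7]=3
  first=0(j) contributes 3
  first=1(m) contributes 3
|[w]| = 6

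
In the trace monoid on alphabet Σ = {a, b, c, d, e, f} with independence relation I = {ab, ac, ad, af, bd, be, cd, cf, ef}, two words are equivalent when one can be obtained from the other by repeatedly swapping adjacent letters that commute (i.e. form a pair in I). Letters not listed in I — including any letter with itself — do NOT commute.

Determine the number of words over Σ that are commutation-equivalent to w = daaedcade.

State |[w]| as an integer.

36

piece 0:d — minimal
piece 1:a — minimal
piece 2:a rests on {1:a}
piece 3:e rests on {0:d, 2:a}
piece 4:d rests on {3:e}
piece 5:c rests on {3:e}
piece 6:a rests on {3:e}
piece 7:d rests on {4:d}
piece 8:e rests on {5:c, 6:a, 7:d}
minimal pieces: {0:d, 1:a}
ways to finish when only these pieces remain (= sum over removing one remaining piece with nothing left below it):
  1 left: {8}→1
  2 left: {5,8}→1  {6,8}→1  {7,8}→1
  3 left: {4,7,8}→1  {5,6,8}→2  {5,7,8}→2  {6,7,8}→2
  4 left: {4,5,7,8}→3  {4,6,7,8}→3  {5,6,7,8}→6
  5 left: {4,5,6,7,8}→12
  6 left: {3,4,5,6,7,8}→12
  7 left: {0,3,4,5,6,7,8}→12  {2,3,4,5,6,7,8}→12
  placing 0:d first → 12 extensions
  placing 1:a first → 24 extensions
total linear extensions = 36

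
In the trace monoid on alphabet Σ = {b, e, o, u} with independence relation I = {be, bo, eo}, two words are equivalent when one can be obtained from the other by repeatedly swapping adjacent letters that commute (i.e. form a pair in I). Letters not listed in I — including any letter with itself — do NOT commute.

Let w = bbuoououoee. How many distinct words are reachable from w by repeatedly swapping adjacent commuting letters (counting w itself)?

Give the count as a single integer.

piece 0:b — minimal
piece 1:b rests on {0:b}
piece 2:u rests on {1:b}
piece 3:o rests on {2:u}
piece 4:o rests on {3:o}
piece 5:u rests on {4:o}
piece 6:o rests on {5:u}
piece 7:u rests on {6:o}
piece 8:o rests on {7:u}
piece 9:e rests on {7:u}
piece 10:e rests on {9:e}
minimal pieces: {0:b}
ways to finish when only these pieces remain (= sum over removing one remaining piece with nothing left below it):
  1 left: {8}→1  {10}→1
  2 left: {8,10}→2  {9,10}→1
  3 left: {8,9,10}→3
  4 left: {7,8,9,10}→3
  5 left: {6,7,8,9,10}→3
  6 left: {5,6,7,8,9,10}→3
  7 left: {4,5,6,7,8,9,10}→3
  8 left: {3,4,5,6,7,8,9,10}→3
  9 left: {2,3,4,5,6,7,8,9,10}→3
  placing 0:b first → 3 extensions

3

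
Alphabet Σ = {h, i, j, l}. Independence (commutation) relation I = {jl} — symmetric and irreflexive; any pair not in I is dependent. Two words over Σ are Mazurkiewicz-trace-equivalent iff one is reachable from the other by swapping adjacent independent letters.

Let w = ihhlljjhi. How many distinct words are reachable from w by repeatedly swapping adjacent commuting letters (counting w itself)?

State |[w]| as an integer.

6

#0=i has no predecessor
#1=h depends on [0:i]
#2=h depends on [1:h]
#3=l depends on [2:h]
#4=l depends on [3:l]
#5=j depends on [2:h]
#6=j depends on [5:j]
#7=h depends on [4:l, 6:j]
#8=i depends on [7:h]
sources: [0:i]
N(rest) = Σ N(rest − s) over sources s of rest; N(one piece) = 1:
  size 1 → [8]=1
  size 2 → [7,8]=1
  size 3 → [4,7,8]=1  [6,7,8]=1
  size 4 → [3,4,7,8]=1  [4,6,7,8]=2  [5,6,7,8]=1
  size 5 → [3,4,6,7,8]=3  [4,5,6,7,8]=3
  size 6 → [3,4,5,6,7,8]=6
  size 7 → [2,3,4,5,6,7,8]=6
  first=0(i) contributes 6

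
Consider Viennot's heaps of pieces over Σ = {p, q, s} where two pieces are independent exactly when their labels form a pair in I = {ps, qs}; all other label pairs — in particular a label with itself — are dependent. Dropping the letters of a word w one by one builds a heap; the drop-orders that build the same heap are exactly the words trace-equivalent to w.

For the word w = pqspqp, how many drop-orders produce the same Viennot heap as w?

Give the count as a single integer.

piece 0:p — minimal
piece 1:q rests on {0:p}
piece 2:s — minimal
piece 3:p rests on {1:q}
piece 4:q rests on {3:p}
piece 5:p rests on {4:q}
minimal pieces: {0:p, 2:s}
ways to finish when only these pieces remain (= sum over removing one remaining piece with nothing left below it):
  1 left: {2}→1  {5}→1
  2 left: {2,5}→2  {4,5}→1
  3 left: {2,4,5}→3  {3,4,5}→1
  4 left: {1,3,4,5}→1  {2,3,4,5}→4
  placing 0:p first → 5 extensions
  placing 2:s first → 1 extensions
total linear extensions = 6

6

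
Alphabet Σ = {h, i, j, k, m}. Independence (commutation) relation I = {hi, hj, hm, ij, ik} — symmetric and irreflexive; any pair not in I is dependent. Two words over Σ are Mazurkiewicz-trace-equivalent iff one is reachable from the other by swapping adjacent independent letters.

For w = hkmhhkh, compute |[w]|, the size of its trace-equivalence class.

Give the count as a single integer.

#0=h has no predecessor
#1=k depends on [0:h]
#2=m depends on [1:k]
#3=h depends on [1:k]
#4=h depends on [3:h]
#5=k depends on [2:m, 4:h]
#6=h depends on [5:k]
sources: [0:h]
N(rest) = Σ N(rest − s) over sources s of rest; N(one piece) = 1:
  size 1 → [6]=1
  size 2 → [5,6]=1
  size 3 → [2,5,6]=1  [4,5,6]=1
  size 4 → [2,4,5,6]=2  [3,4,5,6]=1
  size 5 → [2,3,4,5,6]=3
  first=0(h) contributes 3

3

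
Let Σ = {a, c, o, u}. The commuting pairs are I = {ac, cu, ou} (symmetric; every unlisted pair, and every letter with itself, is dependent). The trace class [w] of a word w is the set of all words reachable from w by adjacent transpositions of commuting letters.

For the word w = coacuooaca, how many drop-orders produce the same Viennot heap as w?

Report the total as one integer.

23

#0=c has no predecessor
#1=o depends on [0:c]
#2=a depends on [1:o]
#3=c depends on [1:o]
#4=u depends on [2:a]
#5=o depends on [2:a, 3:c]
#6=o depends on [5:o]
#7=a depends on [4:u, 6:o]
#8=c depends on [6:o]
#9=a depends on [7:a]
sources: [0:c]
N(rest) = Σ N(rest − s) over sources s of rest; N(one piece) = 1:
  size 1 → [8]=1  [9]=1
  size 2 → [7,9]=1  [8,9]=2
  size 3 → [4,7,9]=1  [7,8,9]=3
  size 4 → [4,7,8,9]=4  [6,7,8,9]=3
  size 5 → [4,6,7,8,9]=7  [5,6,7,8,9]=3
  size 6 → [3,5,6,7,8,9]=3  [4,5,6,7,8,9]=10
  size 7 → [2,4,5,6,7,8,9]=10  [3,4,5,6,7,8,9]=13
  size 8 → [2,3,4,5,6,7,8,9]=23
  first=0(c) contributes 23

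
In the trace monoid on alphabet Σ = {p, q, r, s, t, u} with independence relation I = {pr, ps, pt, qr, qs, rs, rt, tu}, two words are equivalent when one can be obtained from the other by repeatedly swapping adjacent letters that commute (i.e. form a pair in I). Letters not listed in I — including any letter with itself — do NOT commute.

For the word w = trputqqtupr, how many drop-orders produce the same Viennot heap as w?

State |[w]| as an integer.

160

0(t) covers ∅
1(r) covers ∅
2(p) covers ∅
3(u) covers 1:r, 2:p
4(t) covers 0:t
5(q) covers 3:u, 4:t
6(q) covers 5:q
7(t) covers 6:q
8(u) covers 6:q
9(p) covers 8:u
10(r) covers 8:u
floor of heap: 0:t, 1:r, 2:p
completions by unplaced set U, small U first (add the entries for U minus each lowest piece of U):
  |U|=1: {7}:1  {9}:1  {10}:1
  |U|=2: {7,9}:2  {7,10}:2  {9,10}:2
  |U|=3: {7,9,10}:6  {8,9,10}:2
  |U|=4: {7,8,9,10}:8
  |U|=5: {6,7,8,9,10}:8
  |U|=6: {5,6,7,8,9,10}:8
  |U|=7: {3,5,6,7,8,9,10}:8  {4,5,6,7,8,9,10}:8
  |U|=8: {0,4,5,6,7,8,9,10}:8  {1,3,5,6,7,8,9,10}:8  {2,3,5,6,7,8,9,10}:8  {3,4,5,6,7,8,9,10}:16
  |U|=9: {0,3,4,5,6,7,8,9,10}:24  {1,2,3,5,6,7,8,9,10}:16  {1,3,4,5,6,7,8,9,10}:24  {2,3,4,5,6,7,8,9,10}:24
  start at 0(t): 64
  start at 1(r): 48
  start at 2(p): 48
sum over floor = 160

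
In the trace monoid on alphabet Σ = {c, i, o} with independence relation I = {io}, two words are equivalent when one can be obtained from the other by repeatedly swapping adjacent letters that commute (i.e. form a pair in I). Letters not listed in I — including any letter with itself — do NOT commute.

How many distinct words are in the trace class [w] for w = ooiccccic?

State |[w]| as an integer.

drop 0:o onto floor
drop 1:o onto {0:o}
drop 2:i onto floor
drop 3:c onto {1:o, 2:i}
drop 4:c onto {3:c}
drop 5:c onto {4:c}
drop 6:c onto {5:c}
drop 7:i onto {6:c}
drop 8:c onto {7:i}
ground layer = {0:o, 2:i}
drop-orders for the pieces not yet dropped (sum over which currently-grounded one goes next):
  1 to go: {8} 1
  2 to go: {7,8} 1
  3 to go: {6,7,8} 1
  4 to go: {5,6,7,8} 1
  5 to go: {4,5,6,7,8} 1
  6 to go: {3,4,5,6,7,8} 1
  7 to go: {1,3,4,5,6,7,8} 1  {2,3,4,5,6,7,8} 1
  if 0:o drops first: 2 orders
  if 2:i drops first: 1 orders
heap linearizations: 3

3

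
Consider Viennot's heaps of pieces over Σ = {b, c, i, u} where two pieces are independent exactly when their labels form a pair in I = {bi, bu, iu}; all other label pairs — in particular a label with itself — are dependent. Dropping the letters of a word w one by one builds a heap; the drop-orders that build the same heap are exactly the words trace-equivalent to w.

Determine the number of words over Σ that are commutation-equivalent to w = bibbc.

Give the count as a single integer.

4

0(b) covers ∅
1(i) covers ∅
2(b) covers 0:b
3(b) covers 2:b
4(c) covers 1:i, 3:b
floor of heap: 0:b, 1:i
completions by unplaced set U, small U first (add the entries for U minus each lowest piece of U):
  |U|=1: {4}:1
  |U|=2: {1,4}:1  {3,4}:1
  |U|=3: {1,3,4}:2  {2,3,4}:1
  start at 0(b): 3
  start at 1(i): 1
sum over floor = 4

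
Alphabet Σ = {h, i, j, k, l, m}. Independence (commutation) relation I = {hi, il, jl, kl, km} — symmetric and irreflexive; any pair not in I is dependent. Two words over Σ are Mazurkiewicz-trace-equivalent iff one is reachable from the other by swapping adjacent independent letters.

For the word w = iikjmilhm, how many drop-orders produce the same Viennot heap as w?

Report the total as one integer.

3

#0=i has no predecessor
#1=i depends on [0:i]
#2=k depends on [1:i]
#3=j depends on [2:k]
#4=m depends on [3:j]
#5=i depends on [4:m]
#6=l depends on [4:m]
#7=h depends on [6:l]
#8=m depends on [5:i, 7:h]
sources: [0:i]
N(rest) = Σ N(rest − s) over sources s of rest; N(one piece) = 1:
  size 1 → [8]=1
  size 2 → [5,8]=1  [7,8]=1
  size 3 → [5,7,8]=2  [6,7,8]=1
  size 4 → [5,6,7,8]=3
  size 5 → [4,5,6,7,8]=3
  size 6 → [3,4,5,6,7,8]=3
  size 7 → [2,3,4,5,6,7,8]=3
  first=0(i) contributes 3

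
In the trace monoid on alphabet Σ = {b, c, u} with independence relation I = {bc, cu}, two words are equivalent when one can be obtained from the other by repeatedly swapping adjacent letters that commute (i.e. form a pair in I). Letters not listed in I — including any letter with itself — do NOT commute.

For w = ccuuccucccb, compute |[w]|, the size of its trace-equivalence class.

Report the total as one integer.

piece 0:c — minimal
piece 1:c rests on {0:c}
piece 2:u — minimal
piece 3:u rests on {2:u}
piece 4:c rests on {1:c}
piece 5:c rests on {4:c}
piece 6:u rests on {3:u}
piece 7:c rests on {5:c}
piece 8:c rests on {7:c}
piece 9:c rests on {8:c}
piece 10:b rests on {6:u}
minimal pieces: {0:c, 2:u}
ways to finish when only these pieces remain (= sum over removing one remaining piece with nothing left below it):
  1 left: {9}→1  {10}→1
  2 left: {6,10}→1  {8,9}→1  {9,10}→2
  3 left: {3,6,10}→1  {6,9,10}→3  {7,8,9}→1  {8,9,10}→3
  4 left: {2,3,6,10}→1  {3,6,9,10}→4  {5,7,8,9}→1  {6,8,9,10}→6  {7,8,9,10}→4
  5 left: {2,3,6,9,10}→5  {3,6,8,9,10}→10  {4,5,7,8,9}→1  {5,7,8,9,10}→5  {6,7,8,9,10}→10
  6 left: {1,4,5,7,8,9}→1  {2,3,6,8,9,10}→15  {3,6,7,8,9,10}→20  {4,5,7,8,9,10}→6  {5,6,7,8,9,10}→15
  7 left: {0,1,4,5,7,8,9}→1  {1,4,5,7,8,9,10}→7  {2,3,6,7,8,9,10}→35  {3,5,6,7,8,9,10}→35  {4,5,6,7,8,9,10}→21
  8 left: {0,1,4,5,7,8,9,10}→8  {1,4,5,6,7,8,9,10}→28  {2,3,5,6,7,8,9,10}→70  {3,4,5,6,7,8,9,10}→56
  9 left: {0,1,4,5,6,7,8,9,10}→36  {1,3,4,5,6,7,8,9,10}→84  {2,3,4,5,6,7,8,9,10}→126
  placing 0:c first → 210 extensions
  placing 2:u first → 120 extensions
total linear extensions = 330

330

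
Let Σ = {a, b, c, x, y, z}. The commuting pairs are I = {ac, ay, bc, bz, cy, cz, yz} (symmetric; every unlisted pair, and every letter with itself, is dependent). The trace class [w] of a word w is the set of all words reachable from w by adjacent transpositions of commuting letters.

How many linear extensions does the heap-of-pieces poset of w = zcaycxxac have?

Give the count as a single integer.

0(z) covers ∅
1(c) covers ∅
2(a) covers 0:z
3(y) covers ∅
4(c) covers 1:c
5(x) covers 2:a, 3:y, 4:c
6(x) covers 5:x
7(a) covers 6:x
8(c) covers 6:x
floor of heap: 0:z, 1:c, 3:y
completions by unplaced set U, small U first (add the entries for U minus each lowest piece of U):
  |U|=1: {7}:1  {8}:1
  |U|=2: {7,8}:2
  |U|=3: {6,7,8}:2
  |U|=4: {5,6,7,8}:2
  |U|=5: {2,5,6,7,8}:2  {3,5,6,7,8}:2  {4,5,6,7,8}:2
  |U|=6: {0,2,5,6,7,8}:2  {1,4,5,6,7,8}:2  {2,3,5,6,7,8}:4  {2,4,5,6,7,8}:4  {3,4,5,6,7,8}:4
  |U|=7: {0,2,3,5,6,7,8}:6  {0,2,4,5,6,7,8}:6  {1,2,4,5,6,7,8}:6  {1,3,4,5,6,7,8}:6  {2,3,4,5,6,7,8}:12
  start at 0(z): 24
  start at 1(c): 24
  start at 3(y): 12
sum over floor = 60

60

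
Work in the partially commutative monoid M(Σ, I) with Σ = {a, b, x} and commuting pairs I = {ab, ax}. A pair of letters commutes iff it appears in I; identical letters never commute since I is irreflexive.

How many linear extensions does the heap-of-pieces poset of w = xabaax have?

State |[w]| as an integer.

20

drop 0:x onto floor
drop 1:a onto floor
drop 2:b onto {0:x}
drop 3:a onto {1:a}
drop 4:a onto {3:a}
drop 5:x onto {2:b}
ground layer = {0:x, 1:a}
drop-orders for the pieces not yet dropped (sum over which currently-grounded one goes next):
  1 to go: {4} 1  {5} 1
  2 to go: {2,5} 1  {3,4} 1  {4,5} 2
  3 to go: {0,2,5} 1  {1,3,4} 1  {2,4,5} 3  {3,4,5} 3
  4 to go: {0,2,4,5} 4  {1,3,4,5} 4  {2,3,4,5} 6
  if 0:x drops first: 10 orders
  if 1:a drops first: 10 orders
heap linearizations: 20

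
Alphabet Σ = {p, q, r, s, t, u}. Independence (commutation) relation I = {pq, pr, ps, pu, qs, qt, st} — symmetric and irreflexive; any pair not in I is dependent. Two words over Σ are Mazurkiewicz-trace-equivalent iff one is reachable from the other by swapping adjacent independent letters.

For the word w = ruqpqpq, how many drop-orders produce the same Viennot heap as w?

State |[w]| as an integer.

21

drop 0:r onto floor
drop 1:u onto {0:r}
drop 2:q onto {1:u}
drop 3:p onto floor
drop 4:q onto {2:q}
drop 5:p onto {3:p}
drop 6:q onto {4:q}
ground layer = {0:r, 3:p}
drop-orders for the pieces not yet dropped (sum over which currently-grounded one goes next):
  1 to go: {5} 1  {6} 1
  2 to go: {3,5} 1  {4,6} 1  {5,6} 2
  3 to go: {2,4,6} 1  {3,5,6} 3  {4,5,6} 3
  4 to go: {1,2,4,6} 1  {2,4,5,6} 4  {3,4,5,6} 6
  5 to go: {0,1,2,4,6} 1  {1,2,4,5,6} 5  {2,3,4,5,6} 10
  if 0:r drops first: 15 orders
  if 3:p drops first: 6 orders
heap linearizations: 21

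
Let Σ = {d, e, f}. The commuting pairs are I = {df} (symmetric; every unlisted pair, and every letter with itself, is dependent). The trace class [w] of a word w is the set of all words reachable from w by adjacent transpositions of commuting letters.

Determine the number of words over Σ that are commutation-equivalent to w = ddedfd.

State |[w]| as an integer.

drop 0:d onto floor
drop 1:d onto {0:d}
drop 2:e onto {1:d}
drop 3:d onto {2:e}
drop 4:f onto {2:e}
drop 5:d onto {3:d}
ground layer = {0:d}
drop-orders for the pieces not yet dropped (sum over which currently-grounded one goes next):
  1 to go: {4} 1  {5} 1
  2 to go: {3,5} 1  {4,5} 2
  3 to go: {3,4,5} 3
  4 to go: {2,3,4,5} 3
  if 0:d drops first: 3 orders

3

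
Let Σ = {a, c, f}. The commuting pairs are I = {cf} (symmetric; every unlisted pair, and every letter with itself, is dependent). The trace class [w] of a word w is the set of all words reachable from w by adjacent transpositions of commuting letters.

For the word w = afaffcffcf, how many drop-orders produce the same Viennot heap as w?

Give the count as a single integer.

21

drop 0:a onto floor
drop 1:f onto {0:a}
drop 2:a onto {1:f}
drop 3:f onto {2:a}
drop 4:f onto {3:f}
drop 5:c onto {2:a}
drop 6:f onto {4:f}
drop 7:f onto {6:f}
drop 8:c onto {5:c}
drop 9:f onto {7:f}
ground layer = {0:a}
drop-orders for the pieces not yet dropped (sum over which currently-grounded one goes next):
  1 to go: {8} 1  {9} 1
  2 to go: {5,8} 1  {7,9} 1  {8,9} 2
  3 to go: {5,8,9} 3  {6,7,9} 1  {7,8,9} 3
  4 to go: {4,6,7,9} 1  {5,7,8,9} 6  {6,7,8,9} 4
  5 to go: {3,4,6,7,9} 1  {4,6,7,8,9} 5  {5,6,7,8,9} 10
  6 to go: {3,4,6,7,8,9} 6  {4,5,6,7,8,9} 15
  7 to go: {3,4,5,6,7,8,9} 21
  8 to go: {2,3,4,5,6,7,8,9} 21
  if 0:a drops first: 21 orders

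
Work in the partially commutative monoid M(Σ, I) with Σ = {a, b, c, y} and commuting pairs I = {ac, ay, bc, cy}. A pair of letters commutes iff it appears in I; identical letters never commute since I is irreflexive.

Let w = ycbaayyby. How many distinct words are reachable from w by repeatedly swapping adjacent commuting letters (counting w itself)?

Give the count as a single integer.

piece 0:y — minimal
piece 1:c — minimal
piece 2:b rests on {0:y}
piece 3:a rests on {2:b}
piece 4:a rests on {3:a}
piece 5:y rests on {2:b}
piece 6:y rests on {5:y}
piece 7:b rests on {4:a, 6:y}
piece 8:y rests on {7:b}
minimal pieces: {0:y, 1:c}
ways to finish when only these pieces remain (= sum over removing one remaining piece with nothing left below it):
  1 left: {1}→1  {8}→1
  2 left: {1,8}→2  {7,8}→1
  3 left: {1,7,8}→3  {4,7,8}→1  {6,7,8}→1
  4 left: {1,4,7,8}→4  {1,6,7,8}→4  {3,4,7,8}→1  {4,6,7,8}→2  {5,6,7,8}→1
  5 left: {1,3,4,7,8}→5  {1,4,6,7,8}→10  {1,5,6,7,8}→5  {3,4,6,7,8}→3  {4,5,6,7,8}→3
  6 left: {1,3,4,6,7,8}→18  {1,4,5,6,7,8}→18  {3,4,5,6,7,8}→6
  7 left: {1,3,4,5,6,7,8}→42  {2,3,4,5,6,7,8}→6
  placing 0:y first → 48 extensions
  placing 1:c first → 6 extensions
total linear extensions = 54

54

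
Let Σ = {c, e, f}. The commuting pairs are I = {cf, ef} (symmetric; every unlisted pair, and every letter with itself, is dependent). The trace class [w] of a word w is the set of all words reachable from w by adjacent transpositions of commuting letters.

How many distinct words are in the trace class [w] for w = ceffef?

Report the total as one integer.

20

drop 0:c onto floor
drop 1:e onto {0:c}
drop 2:f onto floor
drop 3:f onto {2:f}
drop 4:e onto {1:e}
drop 5:f onto {3:f}
ground layer = {0:c, 2:f}
drop-orders for the pieces not yet dropped (sum over which currently-grounded one goes next):
  1 to go: {4} 1  {5} 1
  2 to go: {1,4} 1  {3,5} 1  {4,5} 2
  3 to go: {0,1,4} 1  {1,4,5} 3  {2,3,5} 1  {3,4,5} 3
  4 to go: {0,1,4,5} 4  {1,3,4,5} 6  {2,3,4,5} 4
  if 0:c drops first: 10 orders
  if 2:f drops first: 10 orders
heap linearizations: 20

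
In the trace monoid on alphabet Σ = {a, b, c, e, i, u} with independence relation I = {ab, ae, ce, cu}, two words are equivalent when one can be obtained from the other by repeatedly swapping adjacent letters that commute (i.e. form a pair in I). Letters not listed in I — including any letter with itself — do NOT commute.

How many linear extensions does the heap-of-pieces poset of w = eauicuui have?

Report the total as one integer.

6

#0=e has no predecessor
#1=a has no predecessor
#2=u depends on [0:e, 1:a]
#3=i depends on [2:u]
#4=c depends on [3:i]
#5=u depends on [3:i]
#6=u depends on [5:u]
#7=i depends on [4:c, 6:u]
sources: [0:e, 1:a]
N(rest) = Σ N(rest − s) over sources s of rest; N(one piece) = 1:
  size 1 → [7]=1
  size 2 → [4,7]=1  [6,7]=1
  size 3 → [4,6,7]=2  [5,6,7]=1
  size 4 → [4,5,6,7]=3
  size 5 → [3,4,5,6,7]=3
  size 6 → [2,3,4,5,6,7]=3
  first=0(e) contributes 3
  first=1(a) contributes 3
|[w]| = 6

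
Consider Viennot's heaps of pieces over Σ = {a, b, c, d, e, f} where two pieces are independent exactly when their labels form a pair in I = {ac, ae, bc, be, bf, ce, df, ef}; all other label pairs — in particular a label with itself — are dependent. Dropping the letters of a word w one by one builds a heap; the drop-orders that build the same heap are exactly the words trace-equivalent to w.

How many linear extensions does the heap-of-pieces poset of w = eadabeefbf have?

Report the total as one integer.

piece 0:e — minimal
piece 1:a — minimal
piece 2:d rests on {0:e, 1:a}
piece 3:a rests on {2:d}
piece 4:b rests on {3:a}
piece 5:e rests on {2:d}
piece 6:e rests on {5:e}
piece 7:f rests on {3:a}
piece 8:b rests on {4:b}
piece 9:f rests on {7:f}
minimal pieces: {0:e, 1:a}
ways to finish when only these pieces remain (= sum over removing one remaining piece with nothing left below it):
  1 left: {6}→1  {8}→1  {9}→1
  2 left: {4,8}→1  {5,6}→1  {6,8}→2  {6,9}→2  {7,9}→1  {8,9}→2
  3 left: {4,6,8}→3  {4,8,9}→3  {5,6,8}→3  {5,6,9}→3  {6,7,9}→3  {6,8,9}→6  {7,8,9}→3
  4 left: {4,5,6,8}→6  {4,6,8,9}→12  {4,7,8,9}→6  {5,6,7,9}→6  {5,6,8,9}→12  {6,7,8,9}→12
  5 left: {3,4,7,8,9}→6  {4,5,6,8,9}→30  {4,6,7,8,9}→30  {5,6,7,8,9}→30
  6 left: {3,4,6,7,8,9}→36  {4,5,6,7,8,9}→90
  7 left: {3,4,5,6,7,8,9}→126
  8 left: {2,3,4,5,6,7,8,9}→126
  placing 0:e first → 126 extensions
  placing 1:a first → 126 extensions
total linear extensions = 252

252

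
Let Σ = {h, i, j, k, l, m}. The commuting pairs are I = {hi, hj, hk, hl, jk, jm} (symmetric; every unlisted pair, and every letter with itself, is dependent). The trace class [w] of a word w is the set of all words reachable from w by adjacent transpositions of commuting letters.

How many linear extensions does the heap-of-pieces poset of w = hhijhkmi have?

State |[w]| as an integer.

drop 0:h onto floor
drop 1:h onto {0:h}
drop 2:i onto floor
drop 3:j onto {2:i}
drop 4:h onto {1:h}
drop 5:k onto {2:i}
drop 6:m onto {4:h, 5:k}
drop 7:i onto {3:j, 6:m}
ground layer = {0:h, 2:i}
drop-orders for the pieces not yet dropped (sum over which currently-grounded one goes next):
  1 to go: {7} 1
  2 to go: {3,7} 1  {6,7} 1
  3 to go: {3,6,7} 2  {4,6,7} 1  {5,6,7} 1
  4 to go: {1,4,6,7} 1  {3,4,6,7} 3  {3,5,6,7} 3  {4,5,6,7} 2
  5 to go: {0,1,4,6,7} 1  {1,3,4,6,7} 4  {1,4,5,6,7} 3  {2,3,5,6,7} 3  {3,4,5,6,7} 8
  6 to go: {0,1,3,4,6,7} 5  {0,1,4,5,6,7} 4  {1,3,4,5,6,7} 15  {2,3,4,5,6,7} 11
  if 0:h drops first: 26 orders
  if 2:i drops first: 24 orders
heap linearizations: 50

50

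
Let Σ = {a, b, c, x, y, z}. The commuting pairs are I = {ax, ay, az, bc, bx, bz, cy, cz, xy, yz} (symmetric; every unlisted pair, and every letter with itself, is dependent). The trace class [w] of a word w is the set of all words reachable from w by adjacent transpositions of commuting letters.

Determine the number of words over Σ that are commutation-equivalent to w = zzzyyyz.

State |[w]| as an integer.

35

piece 0:z — minimal
piece 1:z rests on {0:z}
piece 2:z rests on {1:z}
piece 3:y — minimal
piece 4:y rests on {3:y}
piece 5:y rests on {4:y}
piece 6:z rests on {2:z}
minimal pieces: {0:z, 3:y}
ways to finish when only these pieces remain (= sum over removing one remaining piece with nothing left below it):
  1 left: {5}→1  {6}→1
  2 left: {2,6}→1  {4,5}→1  {5,6}→2
  3 left: {1,2,6}→1  {2,5,6}→3  {3,4,5}→1  {4,5,6}→3
  4 left: {0,1,2,6}→1  {1,2,5,6}→4  {2,4,5,6}→6  {3,4,5,6}→4
  5 left: {0,1,2,5,6}→5  {1,2,4,5,6}→10  {2,3,4,5,6}→10
  placing 0:z first → 20 extensions
  placing 3:y first → 15 extensions
total linear extensions = 35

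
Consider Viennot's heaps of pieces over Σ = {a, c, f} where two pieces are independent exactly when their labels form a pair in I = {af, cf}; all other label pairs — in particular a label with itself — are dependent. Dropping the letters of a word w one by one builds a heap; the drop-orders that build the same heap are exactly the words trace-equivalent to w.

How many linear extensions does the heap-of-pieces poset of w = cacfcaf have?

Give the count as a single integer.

piece 0:c — minimal
piece 1:a rests on {0:c}
piece 2:c rests on {1:a}
piece 3:f — minimal
piece 4:c rests on {2:c}
piece 5:a rests on {4:c}
piece 6:f rests on {3:f}
minimal pieces: {0:c, 3:f}
ways to finish when only these pieces remain (= sum over removing one remaining piece with nothing left below it):
  1 left: {5}→1  {6}→1
  2 left: {3,6}→1  {4,5}→1  {5,6}→2
  3 left: {2,4,5}→1  {3,5,6}→3  {4,5,6}→3
  4 left: {1,2,4,5}→1  {2,4,5,6}→4  {3,4,5,6}→6
  5 left: {0,1,2,4,5}→1  {1,2,4,5,6}→5  {2,3,4,5,6}→10
  placing 0:c first → 15 extensions
  placing 3:f first → 6 extensions
total linear extensions = 21

21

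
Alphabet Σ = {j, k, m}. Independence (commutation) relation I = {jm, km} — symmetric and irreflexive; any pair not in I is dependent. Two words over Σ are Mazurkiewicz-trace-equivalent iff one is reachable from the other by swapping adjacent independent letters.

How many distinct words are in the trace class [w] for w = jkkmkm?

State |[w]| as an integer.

15

drop 0:j onto floor
drop 1:k onto {0:j}
drop 2:k onto {1:k}
drop 3:m onto floor
drop 4:k onto {2:k}
drop 5:m onto {3:m}
ground layer = {0:j, 3:m}
drop-orders for the pieces not yet dropped (sum over which currently-grounded one goes next):
  1 to go: {4} 1  {5} 1
  2 to go: {2,4} 1  {3,5} 1  {4,5} 2
  3 to go: {1,2,4} 1  {2,4,5} 3  {3,4,5} 3
  4 to go: {0,1,2,4} 1  {1,2,4,5} 4  {2,3,4,5} 6
  if 0:j drops first: 10 orders
  if 3:m drops first: 5 orders
heap linearizations: 15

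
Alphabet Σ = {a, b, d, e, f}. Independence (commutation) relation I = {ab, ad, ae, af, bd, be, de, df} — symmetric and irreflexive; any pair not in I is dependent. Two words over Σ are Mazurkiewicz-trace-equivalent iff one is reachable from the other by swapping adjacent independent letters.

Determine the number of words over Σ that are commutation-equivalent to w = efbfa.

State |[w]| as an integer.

0(e) covers ∅
1(f) covers 0:e
2(b) covers 1:f
3(f) covers 2:b
4(a) covers ∅
floor of heap: 0:e, 4:a
completions by unplaced set U, small U first (add the entries for U minus each lowest piece of U):
  |U|=1: {3}:1  {4}:1
  |U|=2: {2,3}:1  {3,4}:2
  |U|=3: {1,2,3}:1  {2,3,4}:3
  start at 0(e): 4
  start at 4(a): 1
sum over floor = 5

5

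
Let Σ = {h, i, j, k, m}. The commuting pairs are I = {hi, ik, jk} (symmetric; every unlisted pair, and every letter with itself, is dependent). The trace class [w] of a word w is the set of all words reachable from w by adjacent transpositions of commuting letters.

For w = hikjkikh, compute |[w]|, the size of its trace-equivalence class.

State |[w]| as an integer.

44

0(h) covers ∅
1(i) covers ∅
2(k) covers 0:h
3(j) covers 0:h, 1:i
4(k) covers 2:k
5(i) covers 3:j
6(k) covers 4:k
7(h) covers 3:j, 6:k
floor of heap: 0:h, 1:i
completions by unplaced set U, small U first (add the entries for U minus each lowest piece of U):
  |U|=1: {5}:1  {7}:1
  |U|=2: {5,7}:2  {6,7}:1
  |U|=3: {3,5,7}:2  {4,6,7}:1  {5,6,7}:3
  |U|=4: {1,3,5,7}:2  {2,4,6,7}:1  {3,5,6,7}:5  {4,5,6,7}:4
  |U|=5: {1,3,5,6,7}:7  {2,4,5,6,7}:5  {3,4,5,6,7}:9
  |U|=6: {1,3,4,5,6,7}:16  {2,3,4,5,6,7}:14
  start at 0(h): 30
  start at 1(i): 14
sum over floor = 44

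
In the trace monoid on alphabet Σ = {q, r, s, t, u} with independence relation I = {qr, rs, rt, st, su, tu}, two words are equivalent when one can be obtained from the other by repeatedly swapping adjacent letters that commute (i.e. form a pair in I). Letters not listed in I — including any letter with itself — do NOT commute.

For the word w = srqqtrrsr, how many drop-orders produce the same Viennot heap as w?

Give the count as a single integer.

#0=s has no predecessor
#1=r has no predecessor
#2=q depends on [0:s]
#3=q depends on [2:q]
#4=t depends on [3:q]
#5=r depends on [1:r]
#6=r depends on [5:r]
#7=s depends on [3:q]
#8=r depends on [6:r]
sources: [0:s, 1:r]
N(rest) = Σ N(rest − s) over sources s of rest; N(one piece) = 1:
  size 1 → [4]=1  [7]=1  [8]=1
  size 2 → [4,7]=2  [4,8]=2  [6,8]=1  [7,8]=2
  size 3 → [3,4,7]=2  [4,6,8]=3  [4,7,8]=6  [5,6,8]=1  [6,7,8]=3
  size 4 → [1,5,6,8]=1  [2,3,4,7]=2  [3,4,7,8]=8  [4,5,6,8]=4  [4,6,7,8]=12  [5,6,7,8]=4
  size 5 → [0,2,3,4,7]=2  [1,4,5,6,8]=5  [1,5,6,7,8]=5  [2,3,4,7,8]=10  [3,4,6,7,8]=20  [4,5,6,7,8]=20
  size 6 → [0,2,3,4,7,8]=12  [1,4,5,6,7,8]=30  [2,3,4,6,7,8]=30  [3,4,5,6,7,8]=40
  size 7 → [0,2,3,4,6,7,8]=42  [1,3,4,5,6,7,8]=70  [2,3,4,5,6,7,8]=70
  first=0(s) contributes 140
  first=1(r) contributes 112
|[w]| = 252

252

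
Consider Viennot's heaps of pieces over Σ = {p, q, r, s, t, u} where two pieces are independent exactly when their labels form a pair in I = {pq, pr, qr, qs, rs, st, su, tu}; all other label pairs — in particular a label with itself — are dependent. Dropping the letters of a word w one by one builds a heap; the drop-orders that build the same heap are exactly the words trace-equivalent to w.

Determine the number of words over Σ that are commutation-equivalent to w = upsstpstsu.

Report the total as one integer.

36

drop 0:u onto floor
drop 1:p onto {0:u}
drop 2:s onto {1:p}
drop 3:s onto {2:s}
drop 4:t onto {1:p}
drop 5:p onto {3:s, 4:t}
drop 6:s onto {5:p}
drop 7:t onto {5:p}
drop 8:s onto {6:s}
drop 9:u onto {5:p}
ground layer = {0:u}
drop-orders for the pieces not yet dropped (sum over which currently-grounded one goes next):
  1 to go: {7} 1  {8} 1  {9} 1
  2 to go: {6,8} 1  {7,8} 2  {7,9} 2  {8,9} 2
  3 to go: {6,7,8} 3  {6,8,9} 3  {7,8,9} 6
  4 to go: {6,7,8,9} 12
  5 to go: {5,6,7,8,9} 12
  6 to go: {3,5,6,7,8,9} 12  {4,5,6,7,8,9} 12
  7 to go: {2,3,5,6,7,8,9} 12  {3,4,5,6,7,8,9} 24
  8 to go: {2,3,4,5,6,7,8,9} 36
  if 0:u drops first: 36 orders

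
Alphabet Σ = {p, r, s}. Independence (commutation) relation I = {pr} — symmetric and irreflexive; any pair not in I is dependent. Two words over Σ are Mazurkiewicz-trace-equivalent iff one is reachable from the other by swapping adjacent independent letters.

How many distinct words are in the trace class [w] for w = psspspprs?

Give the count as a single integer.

3

0(p) covers ∅
1(s) covers 0:p
2(s) covers 1:s
3(p) covers 2:s
4(s) covers 3:p
5(p) covers 4:s
6(p) covers 5:p
7(r) covers 4:s
8(s) covers 6:p, 7:r
floor of heap: 0:p
completions by unplaced set U, small U first (add the entries for U minus each lowest piece of U):
  |U|=1: {8}:1
  |U|=2: {6,8}:1  {7,8}:1
  |U|=3: {5,6,8}:1  {6,7,8}:2
  |U|=4: {5,6,7,8}:3
  |U|=5: {4,5,6,7,8}:3
  |U|=6: {3,4,5,6,7,8}:3
  |U|=7: {2,3,4,5,6,7,8}:3
  start at 0(p): 3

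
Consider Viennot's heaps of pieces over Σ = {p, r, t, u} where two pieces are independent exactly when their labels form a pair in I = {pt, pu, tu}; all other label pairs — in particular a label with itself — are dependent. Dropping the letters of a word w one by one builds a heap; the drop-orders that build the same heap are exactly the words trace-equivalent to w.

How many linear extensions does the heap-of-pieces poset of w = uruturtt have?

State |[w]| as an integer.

3

drop 0:u onto floor
drop 1:r onto {0:u}
drop 2:u onto {1:r}
drop 3:t onto {1:r}
drop 4:u onto {2:u}
drop 5:r onto {3:t, 4:u}
drop 6:t onto {5:r}
drop 7:t onto {6:t}
ground layer = {0:u}
drop-orders for the pieces not yet dropped (sum over which currently-grounded one goes next):
  1 to go: {7} 1
  2 to go: {6,7} 1
  3 to go: {5,6,7} 1
  4 to go: {3,5,6,7} 1  {4,5,6,7} 1
  5 to go: {2,4,5,6,7} 1  {3,4,5,6,7} 2
  6 to go: {2,3,4,5,6,7} 3
  if 0:u drops first: 3 orders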